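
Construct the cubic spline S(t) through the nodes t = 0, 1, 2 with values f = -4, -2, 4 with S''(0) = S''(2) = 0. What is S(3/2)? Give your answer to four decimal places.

With M_i denoting the second derivative at x_i, h_i = 1, 1, and Δ_i = (y_(i+1) − y_i)/h_i = 2, 6:
  1·M_0 + 4·M_1 + 1·M_2 = 6(Δ_1 - Δ_0) = 24
Natural end conditions: M_0 = M_2 = 0.
Hence M_0 = 0, M_1 = 6, M_2 = 0.
On [1, 2], S(t) = -2 + 4·(t - 1) + 3·(t - 1)² - 1·(t - 1)³.
With (t - 1) = 1/2: S(3/2) = 5/8.

0.6250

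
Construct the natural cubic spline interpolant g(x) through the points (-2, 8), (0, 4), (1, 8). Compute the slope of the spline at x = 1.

Let σ_i = g''(x_i). Step sizes h_i = 2, 1; slopes of the chords Δ_i = (y_(i+1) - y_i)/h_i = -2, 4.
  2·σ_0 + 6·σ_1 + 1·σ_2 = 6(Δ_1 - Δ_0) = 36
Natural end conditions: σ_0 = σ_2 = 0.
Solving the tridiagonal system: σ_0 = 0, σ_1 = 6, σ_2 = 0.
On [0, 1], g'(x) = b_1 + 2c_1·x + 3d_1·x² with b_1 = Δ_1 - h_1(2σ_1 + σ_2)/6 = 2, c_1 = σ_1/2 = 3, d_1 = (σ_2 - σ_1)/(6h_1) = -1. So g'(1) = 5.

5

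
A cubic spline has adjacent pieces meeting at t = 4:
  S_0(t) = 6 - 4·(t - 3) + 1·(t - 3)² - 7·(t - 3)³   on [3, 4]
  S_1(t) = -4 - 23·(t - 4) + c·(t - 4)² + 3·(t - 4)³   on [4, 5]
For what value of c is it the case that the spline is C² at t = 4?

-20

S_0''(t) = 2 - 42·(t - 3), so S_0''(4) = -40. On the right, S_1''(4) = 2c, so c = -20.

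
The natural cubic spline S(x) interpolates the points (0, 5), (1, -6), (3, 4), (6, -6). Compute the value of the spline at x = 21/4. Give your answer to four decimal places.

-0.4113

Let m_i = S''(x_i). Step sizes h_i = 1, 2, 3; slopes of the chords Δ_i = (y_(i+1) - y_i)/h_i = -11, 5, -10/3.
  1·m_0 + 6·m_1 + 2·m_2 = 6(Δ_1 - Δ_0) = 96
  2·m_1 + 10·m_2 + 3·m_3 = 6(Δ_2 - Δ_1) = -50
Natural end conditions: m_0 = m_3 = 0.
Solving the tridiagonal system: m_0 = 0, m_1 = 265/14, m_2 = -123/14, m_3 = 0.
On [3, 6], S(x) = 4 + 229/42·(x - 3) - 123/28·(x - 3)² + 41/84·(x - 3)³.
With (x - 3) = 9/4: S(21/4) = -737/1792.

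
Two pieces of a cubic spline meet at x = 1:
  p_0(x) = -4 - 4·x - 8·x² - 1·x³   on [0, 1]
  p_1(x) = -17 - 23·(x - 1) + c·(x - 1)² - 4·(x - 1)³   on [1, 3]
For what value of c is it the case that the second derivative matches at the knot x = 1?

p_0''(x) = -16 - 6·x, so p_0''(1) = -22. On the right, p_1''(1) = 2c, so c = -11.

-11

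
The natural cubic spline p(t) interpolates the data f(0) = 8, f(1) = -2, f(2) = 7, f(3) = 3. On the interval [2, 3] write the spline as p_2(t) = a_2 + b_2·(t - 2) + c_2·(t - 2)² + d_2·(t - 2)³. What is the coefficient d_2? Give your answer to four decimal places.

4.7333

With σ_i denoting the second derivative at x_i, h_i = 1, 1, 1, and Δ_i = (y_(i+1) − y_i)/h_i = -10, 9, -4:
  1·σ_0 + 4·σ_1 + 1·σ_2 = 6(Δ_1 - Δ_0) = 114
  1·σ_1 + 4·σ_2 + 1·σ_3 = 6(Δ_2 - Δ_1) = -78
Natural end conditions: σ_0 = σ_3 = 0.
Solving: σ_0 = 0, σ_1 = 178/5, σ_2 = -142/5, σ_3 = 0.
On [2, 3], with p_2(t) = a_2 + b_2·(t - 2) + c_2·(t - 2)² + d_2·(t - 2)³: c_2 = σ_2/2 = -71/5, d_2 = (σ_3 - σ_2)/(6h_2) = 71/15, b_2 = Δ_2 - h_2(2σ_2 + σ_3)/6 = 82/15.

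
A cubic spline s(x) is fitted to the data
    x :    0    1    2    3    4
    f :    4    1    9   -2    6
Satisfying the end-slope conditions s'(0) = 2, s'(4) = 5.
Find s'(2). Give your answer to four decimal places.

Let σ_i = s''(x_i). Step sizes h_i = 1, 1, 1, 1; slopes of the chords Δ_i = (y_(i+1) - y_i)/h_i = -3, 8, -11, 8.
  1·σ_0 + 4·σ_1 + 1·σ_2 = 6(Δ_1 - Δ_0) = 66
  1·σ_1 + 4·σ_2 + 1·σ_3 = 6(Δ_2 - Δ_1) = -114
  1·σ_2 + 4·σ_3 + 1·σ_4 = 6(Δ_3 - Δ_2) = 114
Clamped end conditions give two more equations: 2h_0·σ_0 + h_0·σ_1 = 6(Δ_0 - s'(0)) = -30 and h_3·σ_3 + 2h_3·σ_4 = 6(s'(4) - Δ_3) = -18.
Hence σ_0 = -135/4, σ_1 = 75/2, σ_2 = -201/4, σ_3 = 99/2, σ_4 = -135/4.
On [2, 3], s'(x) = b_2 + 2c_2·(x - 2) + 3d_2·(x - 2)² with b_2 = Δ_2 - h_2(2σ_2 + σ_3)/6 = -5/2, c_2 = σ_2/2 = -201/8, d_2 = (σ_3 - σ_2)/(6h_2) = 133/8. So s'(2) = -5/2.

-2.5000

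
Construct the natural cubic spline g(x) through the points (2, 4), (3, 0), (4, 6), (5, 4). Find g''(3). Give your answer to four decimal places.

19.2000

Let σ_i = g''(x_i). Step sizes h_i = 1, 1, 1; slopes of the chords Δ_i = (y_(i+1) - y_i)/h_i = -4, 6, -2.
  1·σ_0 + 4·σ_1 + 1·σ_2 = 6(Δ_1 - Δ_0) = 60
  1·σ_1 + 4·σ_2 + 1·σ_3 = 6(Δ_2 - Δ_1) = -48
Natural end conditions: σ_0 = σ_3 = 0.
Solving: σ_0 = 0, σ_1 = 96/5, σ_2 = -84/5, σ_3 = 0.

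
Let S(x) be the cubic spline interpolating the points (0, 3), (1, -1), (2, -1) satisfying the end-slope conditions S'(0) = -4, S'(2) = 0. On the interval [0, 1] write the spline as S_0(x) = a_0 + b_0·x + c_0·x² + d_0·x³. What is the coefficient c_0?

-2

Write M_i for S''(x_i). With h_i = 1, 1 and divided differences Δ_i = -4, 0, the continuity of S' gives the tridiagonal system
  1·M_0 + 4·M_1 + 1·M_2 = 6(Δ_1 - Δ_0) = 24
Clamped end conditions give two more equations: 2h_0·M_0 + h_0·M_1 = 6(Δ_0 - S'(0)) = 0 and h_1·M_1 + 2h_1·M_2 = 6(S'(2) - Δ_1) = 0.
Hence M_0 = -4, M_1 = 8, M_2 = -4.
On [0, 1], with S_0(x) = a_0 + b_0·x + c_0·x² + d_0·x³: c_0 = M_0/2 = -2, d_0 = (M_1 - M_0)/(6h_0) = 2, b_0 = Δ_0 - h_0(2M_0 + M_1)/6 = -4.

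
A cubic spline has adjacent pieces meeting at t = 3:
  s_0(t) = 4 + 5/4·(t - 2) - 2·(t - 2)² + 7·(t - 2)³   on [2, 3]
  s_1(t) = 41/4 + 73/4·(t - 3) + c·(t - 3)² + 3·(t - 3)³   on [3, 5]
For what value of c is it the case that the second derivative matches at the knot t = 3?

s_0''(t) = -4 + 42·(t - 2), so s_0''(3) = 38. On the right, s_1''(3) = 2c, so c = 19.

19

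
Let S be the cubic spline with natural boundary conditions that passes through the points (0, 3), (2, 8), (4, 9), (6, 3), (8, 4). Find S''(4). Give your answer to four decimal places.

-3.3214

Let M_i = S''(x_i). Step sizes h_i = 2, 2, 2, 2; slopes of the chords Δ_i = (y_(i+1) - y_i)/h_i = 5/2, 1/2, -3, 1/2.
  2·M_0 + 8·M_1 + 2·M_2 = 6(Δ_1 - Δ_0) = -12
  2·M_1 + 8·M_2 + 2·M_3 = 6(Δ_2 - Δ_1) = -21
  2·M_2 + 8·M_3 + 2·M_4 = 6(Δ_3 - Δ_2) = 21
Natural end conditions: M_0 = M_4 = 0.
Solving: M_0 = 0, M_1 = -75/112, M_2 = -93/28, M_3 = 387/112, M_4 = 0.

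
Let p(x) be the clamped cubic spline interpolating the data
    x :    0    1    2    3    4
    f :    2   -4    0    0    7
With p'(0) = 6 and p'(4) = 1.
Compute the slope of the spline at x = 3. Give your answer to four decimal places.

With σ_i denoting the second derivative at x_i, h_i = 1, 1, 1, 1, and Δ_i = (y_(i+1) − y_i)/h_i = -6, 4, 0, 7:
  1·σ_0 + 4·σ_1 + 1·σ_2 = 6(Δ_1 - Δ_0) = 60
  1·σ_1 + 4·σ_2 + 1·σ_3 = 6(Δ_2 - Δ_1) = -24
  1·σ_2 + 4·σ_3 + 1·σ_4 = 6(Δ_3 - Δ_2) = 42
Clamped end conditions give two more equations: 2h_0·σ_0 + h_0·σ_1 = 6(Δ_0 - p'(0)) = -72 and h_3·σ_3 + 2h_3·σ_4 = 6(p'(4) - Δ_3) = -36.
Hence σ_0 = -368/7, σ_1 = 232/7, σ_2 = -20, σ_3 = 160/7, σ_4 = -206/7.
On [3, 4], p'(x) = b_3 + 2c_3·(x - 3) + 3d_3·(x - 3)² with b_3 = Δ_3 - h_3(2σ_3 + σ_4)/6 = 30/7, c_3 = σ_3/2 = 80/7, d_3 = (σ_4 - σ_3)/(6h_3) = -61/7. So p'(3) = 30/7.

4.2857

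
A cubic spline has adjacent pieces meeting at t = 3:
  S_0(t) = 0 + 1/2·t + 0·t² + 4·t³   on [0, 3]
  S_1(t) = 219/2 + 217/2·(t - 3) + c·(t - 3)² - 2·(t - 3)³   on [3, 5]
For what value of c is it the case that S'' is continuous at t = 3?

S_0''(t) = 0 + 24·t, so S_0''(3) = 72. On the right, S_1''(3) = 2c, so c = 36.

36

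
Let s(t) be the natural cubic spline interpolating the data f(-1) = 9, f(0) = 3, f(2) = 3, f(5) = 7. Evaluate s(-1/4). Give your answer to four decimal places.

4.1641

With m_i denoting the second derivative at x_i, h_i = 1, 2, 3, and Δ_i = (y_(i+1) − y_i)/h_i = -6, 0, 4/3:
  1·m_0 + 6·m_1 + 2·m_2 = 6(Δ_1 - Δ_0) = 36
  2·m_1 + 10·m_2 + 3·m_3 = 6(Δ_2 - Δ_1) = 8
Natural end conditions: m_0 = m_3 = 0.
Forward elimination and back-substitution give m_0 = 0, m_1 = 43/7, m_2 = -3/7, m_3 = 0.
On [-1, 0], s(t) = 9 - 295/42·(t + 1) + 0·(t + 1)² + 43/42·(t + 1)³.
With (t + 1) = 3/4: s(-1/4) = 533/128.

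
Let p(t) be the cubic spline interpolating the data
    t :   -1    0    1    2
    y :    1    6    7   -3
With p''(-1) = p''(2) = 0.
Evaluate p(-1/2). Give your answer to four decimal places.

With M_i denoting the second derivative at x_i, h_i = 1, 1, 1, and Δ_i = (y_(i+1) − y_i)/h_i = 5, 1, -10:
  1·M_0 + 4·M_1 + 1·M_2 = 6(Δ_1 - Δ_0) = -24
  1·M_1 + 4·M_2 + 1·M_3 = 6(Δ_2 - Δ_1) = -66
Natural end conditions: M_0 = M_3 = 0.
Solving the tridiagonal system: M_0 = 0, M_1 = -2, M_2 = -16, M_3 = 0.
On [-1, 0], p(t) = 1 + 16/3·(t + 1) + 0·(t + 1)² - 1/3·(t + 1)³.
With (t + 1) = 1/2: p(-1/2) = 29/8.

3.6250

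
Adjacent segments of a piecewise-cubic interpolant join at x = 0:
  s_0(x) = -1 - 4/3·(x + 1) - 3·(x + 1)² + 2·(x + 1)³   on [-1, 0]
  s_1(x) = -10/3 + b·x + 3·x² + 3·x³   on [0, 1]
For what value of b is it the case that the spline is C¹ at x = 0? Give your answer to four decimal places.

s_0'(x) = -4/3 - 6·(x + 1) + 6·(x + 1)², so s_0'(0) = -4/3. On the right, s_1'(0) = b, so b = -4/3.

-1.3333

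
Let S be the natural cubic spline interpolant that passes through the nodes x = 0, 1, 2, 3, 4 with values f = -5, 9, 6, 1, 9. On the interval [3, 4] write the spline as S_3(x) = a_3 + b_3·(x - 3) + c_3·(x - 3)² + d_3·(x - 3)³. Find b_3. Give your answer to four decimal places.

With σ_i denoting the second derivative at x_i, h_i = 1, 1, 1, 1, and Δ_i = (y_(i+1) − y_i)/h_i = 14, -3, -5, 8:
  1·σ_0 + 4·σ_1 + 1·σ_2 = 6(Δ_1 - Δ_0) = -102
  1·σ_1 + 4·σ_2 + 1·σ_3 = 6(Δ_2 - Δ_1) = -12
  1·σ_2 + 4·σ_3 + 1·σ_4 = 6(Δ_3 - Δ_2) = 78
Natural end conditions: σ_0 = σ_4 = 0.
Hence σ_0 = 0, σ_1 = -351/14, σ_2 = -12/7, σ_3 = 279/14, σ_4 = 0.
On [3, 4], with S_3(x) = a_3 + b_3·(x - 3) + c_3·(x - 3)² + d_3·(x - 3)³: c_3 = σ_3/2 = 279/28, d_3 = (σ_4 - σ_3)/(6h_3) = -93/28, b_3 = Δ_3 - h_3(2σ_3 + σ_4)/6 = 19/14.

1.3571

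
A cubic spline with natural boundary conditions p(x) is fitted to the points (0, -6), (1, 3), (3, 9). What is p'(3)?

With σ_i denoting the second derivative at x_i, h_i = 1, 2, and Δ_i = (y_(i+1) − y_i)/h_i = 9, 3:
  1·σ_0 + 6·σ_1 + 2·σ_2 = 6(Δ_1 - Δ_0) = -36
Natural end conditions: σ_0 = σ_2 = 0.
Forward elimination and back-substitution give σ_0 = 0, σ_1 = -6, σ_2 = 0.
On [1, 3], p'(x) = b_1 + 2c_1·(x - 1) + 3d_1·(x - 1)² with b_1 = Δ_1 - h_1(2σ_1 + σ_2)/6 = 7, c_1 = σ_1/2 = -3, d_1 = (σ_2 - σ_1)/(6h_1) = 1/2. So p'(3) = 1.

1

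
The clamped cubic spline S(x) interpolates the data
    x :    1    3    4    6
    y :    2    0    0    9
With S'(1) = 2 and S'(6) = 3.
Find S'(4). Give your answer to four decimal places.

2.2813

Write M_i for S''(x_i). With h_i = 2, 1, 2 and divided differences Δ_i = -1, 0, 9/2, the continuity of S' gives the tridiagonal system
  2·M_0 + 6·M_1 + 1·M_2 = 6(Δ_1 - Δ_0) = 6
  1·M_1 + 6·M_2 + 2·M_3 = 6(Δ_2 - Δ_1) = 27
Clamped end conditions give two more equations: 2h_0·M_0 + h_0·M_1 = 6(Δ_0 - S'(1)) = -18 and h_2·M_2 + 2h_2·M_3 = 6(S'(6) - Δ_2) = -9.
Hence M_0 = -173/32, M_1 = 29/16, M_2 = 95/16, M_3 = -167/32.
On [4, 6], S'(x) = b_2 + 2c_2·(x - 4) + 3d_2·(x - 4)² with b_2 = Δ_2 - h_2(2M_2 + M_3)/6 = 73/32, c_2 = M_2/2 = 95/32, d_2 = (M_3 - M_2)/(6h_2) = -119/128. So S'(4) = 73/32.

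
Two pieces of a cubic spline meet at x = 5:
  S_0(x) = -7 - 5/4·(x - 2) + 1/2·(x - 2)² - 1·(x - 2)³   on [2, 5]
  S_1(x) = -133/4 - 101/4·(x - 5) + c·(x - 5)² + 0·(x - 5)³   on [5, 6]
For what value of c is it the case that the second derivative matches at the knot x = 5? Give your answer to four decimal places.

-8.5000

S_0''(x) = 1 - 6·(x - 2), so S_0''(5) = -17. On the right, S_1''(5) = 2c, so c = -17/2.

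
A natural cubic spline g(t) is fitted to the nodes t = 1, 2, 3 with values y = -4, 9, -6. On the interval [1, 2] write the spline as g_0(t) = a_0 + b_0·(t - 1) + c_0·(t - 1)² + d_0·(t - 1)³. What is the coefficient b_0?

Put σ_i = g'' at the i-th knot. Here h = (1, 1) and Δ = (13, -15), so the interior equations h_(i-1)·σ_(i-1) + 2(h_(i-1)+h_i)·σ_i + h_i·σ_(i+1) = 6(Δ_i − Δ_(i-1)) read
  1·σ_0 + 4·σ_1 + 1·σ_2 = 6(Δ_1 - Δ_0) = -168
Natural end conditions: σ_0 = σ_2 = 0.
Solving the tridiagonal system: σ_0 = 0, σ_1 = -42, σ_2 = 0.
On [1, 2], with g_0(t) = a_0 + b_0·(t - 1) + c_0·(t - 1)² + d_0·(t - 1)³: c_0 = σ_0/2 = 0, d_0 = (σ_1 - σ_0)/(6h_0) = -7, b_0 = Δ_0 - h_0(2σ_0 + σ_1)/6 = 20.

20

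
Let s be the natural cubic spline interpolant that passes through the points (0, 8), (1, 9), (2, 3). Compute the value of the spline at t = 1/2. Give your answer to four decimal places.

9.1563

With m_i denoting the second derivative at x_i, h_i = 1, 1, and Δ_i = (y_(i+1) − y_i)/h_i = 1, -6:
  1·m_0 + 4·m_1 + 1·m_2 = 6(Δ_1 - Δ_0) = -42
Natural end conditions: m_0 = m_2 = 0.
Solving the tridiagonal system: m_0 = 0, m_1 = -21/2, m_2 = 0.
On [0, 1], s(t) = 8 + 11/4·t + 0·t² - 7/4·t³.
With t = 1/2: s(1/2) = 293/32.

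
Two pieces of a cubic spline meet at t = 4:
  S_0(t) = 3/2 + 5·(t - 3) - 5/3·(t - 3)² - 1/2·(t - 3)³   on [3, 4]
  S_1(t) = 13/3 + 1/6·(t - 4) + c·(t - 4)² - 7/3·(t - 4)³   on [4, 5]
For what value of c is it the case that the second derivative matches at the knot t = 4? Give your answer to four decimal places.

S_0''(t) = -10/3 - 3·(t - 3), so S_0''(4) = -19/3. On the right, S_1''(4) = 2c, so c = -19/6.

-3.1667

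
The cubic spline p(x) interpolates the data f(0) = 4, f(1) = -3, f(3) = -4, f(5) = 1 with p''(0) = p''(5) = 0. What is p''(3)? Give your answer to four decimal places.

0.6818

Let M_i = p''(x_i). Step sizes h_i = 1, 2, 2; slopes of the chords Δ_i = (y_(i+1) - y_i)/h_i = -7, -1/2, 5/2.
  1·M_0 + 6·M_1 + 2·M_2 = 6(Δ_1 - Δ_0) = 39
  2·M_1 + 8·M_2 + 2·M_3 = 6(Δ_2 - Δ_1) = 18
Natural end conditions: M_0 = M_3 = 0.
Forward elimination and back-substitution give M_0 = 0, M_1 = 69/11, M_2 = 15/22, M_3 = 0.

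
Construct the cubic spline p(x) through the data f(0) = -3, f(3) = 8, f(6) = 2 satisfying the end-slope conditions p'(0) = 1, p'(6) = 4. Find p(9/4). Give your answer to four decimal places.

Put σ_i = p'' at the i-th knot. Here h = (3, 3) and Δ = (11/3, -2), so the interior equations h_(i-1)·σ_(i-1) + 2(h_(i-1)+h_i)·σ_i + h_i·σ_(i+1) = 6(Δ_i − Δ_(i-1)) read
  3·σ_0 + 12·σ_1 + 3·σ_2 = 6(Δ_1 - Δ_0) = -34
Clamped end conditions give two more equations: 2h_0·σ_0 + h_0·σ_1 = 6(Δ_0 - p'(0)) = 16 and h_1·σ_1 + 2h_1·σ_2 = 6(p'(6) - Δ_1) = 36.
Solving: σ_0 = 6, σ_1 = -20/3, σ_2 = 28/3.
On [0, 3], p(x) = -3 + 1·x + 3·x² - 19/27·x³.
With x = 9/4: p(9/4) = 411/64.

6.4219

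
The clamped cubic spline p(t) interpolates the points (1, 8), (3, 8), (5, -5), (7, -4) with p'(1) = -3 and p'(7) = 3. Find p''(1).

With M_i denoting the second derivative at x_i, h_i = 2, 2, 2, and Δ_i = (y_(i+1) − y_i)/h_i = 0, -13/2, 1/2:
  2·M_0 + 8·M_1 + 2·M_2 = 6(Δ_1 - Δ_0) = -39
  2·M_1 + 8·M_2 + 2·M_3 = 6(Δ_2 - Δ_1) = 42
Clamped end conditions give two more equations: 2h_0·M_0 + h_0·M_1 = 6(Δ_0 - p'(1)) = 18 and h_2·M_2 + 2h_2·M_3 = 6(p'(7) - Δ_2) = 15.
Hence M_0 = 9, M_1 = -9, M_2 = 15/2, M_3 = 0.

9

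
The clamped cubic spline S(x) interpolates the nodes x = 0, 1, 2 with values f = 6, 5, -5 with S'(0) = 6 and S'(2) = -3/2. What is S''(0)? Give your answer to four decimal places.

-11.2500

Put σ_i = S'' at the i-th knot. Here h = (1, 1) and Δ = (-1, -10), so the interior equations h_(i-1)·σ_(i-1) + 2(h_(i-1)+h_i)·σ_i + h_i·σ_(i+1) = 6(Δ_i − Δ_(i-1)) read
  1·σ_0 + 4·σ_1 + 1·σ_2 = 6(Δ_1 - Δ_0) = -54
Clamped end conditions give two more equations: 2h_0·σ_0 + h_0·σ_1 = 6(Δ_0 - S'(0)) = -42 and h_1·σ_1 + 2h_1·σ_2 = 6(S'(2) - Δ_1) = 51.
Solving the tridiagonal system: σ_0 = -45/4, σ_1 = -39/2, σ_2 = 141/4.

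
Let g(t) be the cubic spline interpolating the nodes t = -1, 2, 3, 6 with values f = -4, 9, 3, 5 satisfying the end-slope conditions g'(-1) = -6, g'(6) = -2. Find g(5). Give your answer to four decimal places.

Write M_i for g''(x_i). With h_i = 3, 1, 3 and divided differences Δ_i = 13/3, -6, 2/3, the continuity of g' gives the tridiagonal system
  3·M_0 + 8·M_1 + 1·M_2 = 6(Δ_1 - Δ_0) = -62
  1·M_1 + 8·M_2 + 3·M_3 = 6(Δ_2 - Δ_1) = 40
Clamped end conditions give two more equations: 2h_0·M_0 + h_0·M_1 = 6(Δ_0 - g'(-1)) = 62 and h_2·M_2 + 2h_2·M_3 = 6(g'(6) - Δ_2) = -16.
Hence M_0 = 602/33, M_1 = -174/11, M_2 = 108/11, M_3 = -250/33.
On [3, 6], g(t) = 3 - 59/11·(t - 3) + 54/11·(t - 3)² - 287/297·(t - 3)³.
With (t - 3) = 2: g(5) = 1241/297.

4.1785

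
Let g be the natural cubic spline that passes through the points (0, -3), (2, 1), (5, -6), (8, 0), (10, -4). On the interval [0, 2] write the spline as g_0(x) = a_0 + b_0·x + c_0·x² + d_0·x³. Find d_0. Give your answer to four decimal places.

With σ_i denoting the second derivative at x_i, h_i = 2, 3, 3, 2, and Δ_i = (y_(i+1) − y_i)/h_i = 2, -7/3, 2, -2:
  2·σ_0 + 10·σ_1 + 3·σ_2 = 6(Δ_1 - Δ_0) = -26
  3·σ_1 + 12·σ_2 + 3·σ_3 = 6(Δ_2 - Δ_1) = 26
  3·σ_2 + 10·σ_3 + 2·σ_4 = 6(Δ_3 - Δ_2) = -24
Natural end conditions: σ_0 = σ_4 = 0.
Hence σ_0 = 0, σ_1 = -647/170, σ_2 = 205/51, σ_3 = -613/170, σ_4 = 0.
On [0, 2], with g_0(x) = a_0 + b_0·x + c_0·x² + d_0·x³: c_0 = σ_0/2 = 0, d_0 = (σ_1 - σ_0)/(6h_0) = -647/2040, b_0 = Δ_0 - h_0(2σ_0 + σ_1)/6 = 1667/510.

-0.3172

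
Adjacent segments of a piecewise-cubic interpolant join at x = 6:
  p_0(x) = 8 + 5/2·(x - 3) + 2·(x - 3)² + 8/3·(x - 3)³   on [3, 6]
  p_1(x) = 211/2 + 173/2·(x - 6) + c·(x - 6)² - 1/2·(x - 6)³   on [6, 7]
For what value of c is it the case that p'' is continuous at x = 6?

p_0''(x) = 4 + 16·(x - 3), so p_0''(6) = 52. On the right, p_1''(6) = 2c, so c = 26.

26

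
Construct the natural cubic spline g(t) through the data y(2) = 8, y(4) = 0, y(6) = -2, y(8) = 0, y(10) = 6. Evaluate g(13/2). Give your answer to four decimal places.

Write M_i for g''(x_i). With h_i = 2, 2, 2, 2 and divided differences Δ_i = -4, -1, 1, 3, the continuity of g' gives the tridiagonal system
  2·M_0 + 8·M_1 + 2·M_2 = 6(Δ_1 - Δ_0) = 18
  2·M_1 + 8·M_2 + 2·M_3 = 6(Δ_2 - Δ_1) = 12
  2·M_2 + 8·M_3 + 2·M_4 = 6(Δ_3 - Δ_2) = 12
Natural end conditions: M_0 = M_4 = 0.
Solving the tridiagonal system: M_0 = 0, M_1 = 117/56, M_2 = 9/14, M_3 = 75/56, M_4 = 0.
On [6, 8], g(t) = -2 + 1/8·(t - 6) + 9/28·(t - 6)² + 13/224·(t - 6)³.
With (t - 6) = 1/2: g(13/2) = -3315/1792.

-1.8499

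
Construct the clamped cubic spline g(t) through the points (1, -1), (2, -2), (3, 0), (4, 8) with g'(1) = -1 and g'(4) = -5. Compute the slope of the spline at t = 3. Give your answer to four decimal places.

9.0667

Let M_i = g''(x_i). Step sizes h_i = 1, 1, 1; slopes of the chords Δ_i = (y_(i+1) - y_i)/h_i = -1, 2, 8.
  1·M_0 + 4·M_1 + 1·M_2 = 6(Δ_1 - Δ_0) = 18
  1·M_1 + 4·M_2 + 1·M_3 = 6(Δ_2 - Δ_1) = 36
Clamped end conditions give two more equations: 2h_0·M_0 + h_0·M_1 = 6(Δ_0 - g'(1)) = 0 and h_2·M_2 + 2h_2·M_3 = 6(g'(4) - Δ_2) = -78.
Solving: M_0 = 8/15, M_1 = -16/15, M_2 = 326/15, M_3 = -748/15.
On [3, 4], g'(t) = b_2 + 2c_2·(t - 3) + 3d_2·(t - 3)² with b_2 = Δ_2 - h_2(2M_2 + M_3)/6 = 136/15, c_2 = M_2/2 = 163/15, d_2 = (M_3 - M_2)/(6h_2) = -179/15. So g'(3) = 136/15.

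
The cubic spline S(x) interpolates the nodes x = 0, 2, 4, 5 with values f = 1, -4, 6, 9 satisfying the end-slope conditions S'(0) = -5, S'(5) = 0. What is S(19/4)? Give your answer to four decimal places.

8.7748

Let m_i = S''(x_i). Step sizes h_i = 2, 2, 1; slopes of the chords Δ_i = (y_(i+1) - y_i)/h_i = -5/2, 5, 3.
  2·m_0 + 8·m_1 + 2·m_2 = 6(Δ_1 - Δ_0) = 45
  2·m_1 + 6·m_2 + 1·m_3 = 6(Δ_2 - Δ_1) = -12
Clamped end conditions give two more equations: 2h_0·m_0 + h_0·m_1 = 6(Δ_0 - S'(0)) = 15 and h_2·m_2 + 2h_2·m_3 = 6(S'(5) - Δ_2) = -18.
Solving the tridiagonal system: m_0 = 31/46, m_1 = 283/46, m_2 = -64/23, m_3 = -175/23.
On [4, 5], S(x) = 6 + 239/46·(x - 4) - 32/23·(x - 4)² - 37/46·(x - 4)³.
With (x - 4) = 3/4: S(19/4) = 25833/2944.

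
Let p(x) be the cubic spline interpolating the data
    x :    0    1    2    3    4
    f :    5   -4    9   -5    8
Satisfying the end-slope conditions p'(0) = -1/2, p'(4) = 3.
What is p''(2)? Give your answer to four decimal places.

With m_i denoting the second derivative at x_i, h_i = 1, 1, 1, 1, and Δ_i = (y_(i+1) − y_i)/h_i = -9, 13, -14, 13:
  1·m_0 + 4·m_1 + 1·m_2 = 6(Δ_1 - Δ_0) = 132
  1·m_1 + 4·m_2 + 1·m_3 = 6(Δ_2 - Δ_1) = -162
  1·m_2 + 4·m_3 + 1·m_4 = 6(Δ_3 - Δ_2) = 162
Clamped end conditions give two more equations: 2h_0·m_0 + h_0·m_1 = 6(Δ_0 - p'(0)) = -51 and h_3·m_3 + 2h_3·m_4 = 6(p'(4) - Δ_3) = -60.
Solving: m_0 = -3299/56, m_1 = 1871/28, m_2 = -611/8, m_3 = 2147/28, m_4 = -3827/56.

-76.3750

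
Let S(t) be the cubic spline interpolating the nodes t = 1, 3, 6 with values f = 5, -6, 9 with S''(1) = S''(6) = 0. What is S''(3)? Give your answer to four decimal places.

6.3000

Write M_i for S''(x_i). With h_i = 2, 3 and divided differences Δ_i = -11/2, 5, the continuity of S' gives the tridiagonal system
  2·M_0 + 10·M_1 + 3·M_2 = 6(Δ_1 - Δ_0) = 63
Natural end conditions: M_0 = M_2 = 0.
Hence M_0 = 0, M_1 = 63/10, M_2 = 0.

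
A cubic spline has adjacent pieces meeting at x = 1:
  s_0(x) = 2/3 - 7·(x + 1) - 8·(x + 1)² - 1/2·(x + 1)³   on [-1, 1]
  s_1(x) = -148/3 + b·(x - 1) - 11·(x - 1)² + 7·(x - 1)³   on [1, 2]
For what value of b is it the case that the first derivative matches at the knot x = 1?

s_0'(x) = -7 - 16·(x + 1) - 3/2·(x + 1)², so s_0'(1) = -45. On the right, s_1'(1) = b, so b = -45.

-45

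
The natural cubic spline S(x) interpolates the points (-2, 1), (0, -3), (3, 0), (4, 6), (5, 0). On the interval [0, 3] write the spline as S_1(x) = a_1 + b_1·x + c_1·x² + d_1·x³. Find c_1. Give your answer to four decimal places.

With σ_i denoting the second derivative at x_i, h_i = 2, 3, 1, 1, and Δ_i = (y_(i+1) − y_i)/h_i = -2, 1, 6, -6:
  2·σ_0 + 10·σ_1 + 3·σ_2 = 6(Δ_1 - Δ_0) = 18
  3·σ_1 + 8·σ_2 + 1·σ_3 = 6(Δ_2 - Δ_1) = 30
  1·σ_2 + 4·σ_3 + 1·σ_4 = 6(Δ_3 - Δ_2) = -72
Natural end conditions: σ_0 = σ_4 = 0.
Solving the tridiagonal system: σ_0 = 0, σ_1 = -9/137, σ_2 = 852/137, σ_3 = -2679/137, σ_4 = 0.
On [0, 3], with S_1(x) = a_1 + b_1·x + c_1·x² + d_1·x³: c_1 = σ_1/2 = -9/274, d_1 = (σ_2 - σ_1)/(6h_1) = 287/822, b_1 = Δ_1 - h_1(2σ_1 + σ_2)/6 = -280/137.

-0.0328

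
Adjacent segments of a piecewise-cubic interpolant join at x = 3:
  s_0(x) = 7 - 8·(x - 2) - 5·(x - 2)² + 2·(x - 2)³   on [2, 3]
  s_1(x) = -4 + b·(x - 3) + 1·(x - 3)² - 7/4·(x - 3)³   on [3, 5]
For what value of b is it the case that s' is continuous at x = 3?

-12

s_0'(x) = -8 - 10·(x - 2) + 6·(x - 2)², so s_0'(3) = -12. On the right, s_1'(3) = b, so b = -12.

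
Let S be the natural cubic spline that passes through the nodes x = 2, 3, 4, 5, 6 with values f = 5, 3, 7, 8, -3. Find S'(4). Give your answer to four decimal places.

Write σ_i for S''(x_i). With h_i = 1, 1, 1, 1 and divided differences Δ_i = -2, 4, 1, -11, the continuity of S' gives the tridiagonal system
  1·σ_0 + 4·σ_1 + 1·σ_2 = 6(Δ_1 - Δ_0) = 36
  1·σ_1 + 4·σ_2 + 1·σ_3 = 6(Δ_2 - Δ_1) = -18
  1·σ_2 + 4·σ_3 + 1·σ_4 = 6(Δ_3 - Δ_2) = -72
Natural end conditions: σ_0 = σ_4 = 0.
Solving: σ_0 = 0, σ_1 = 135/14, σ_2 = -18/7, σ_3 = -243/14, σ_4 = 0.
On [4, 5], S'(x) = b_2 + 2c_2·(x - 4) + 3d_2·(x - 4)² with b_2 = Δ_2 - h_2(2σ_2 + σ_3)/6 = 19/4, c_2 = σ_2/2 = -9/7, d_2 = (σ_3 - σ_2)/(6h_2) = -69/28. So S'(4) = 19/4.

4.7500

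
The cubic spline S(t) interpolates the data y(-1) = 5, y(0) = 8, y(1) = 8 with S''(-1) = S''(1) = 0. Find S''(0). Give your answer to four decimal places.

Put M_i = S'' at the i-th knot. Here h = (1, 1) and Δ = (3, 0), so the interior equations h_(i-1)·M_(i-1) + 2(h_(i-1)+h_i)·M_i + h_i·M_(i+1) = 6(Δ_i − Δ_(i-1)) read
  1·M_0 + 4·M_1 + 1·M_2 = 6(Δ_1 - Δ_0) = -18
Natural end conditions: M_0 = M_2 = 0.
Solving: M_0 = 0, M_1 = -9/2, M_2 = 0.

-4.5000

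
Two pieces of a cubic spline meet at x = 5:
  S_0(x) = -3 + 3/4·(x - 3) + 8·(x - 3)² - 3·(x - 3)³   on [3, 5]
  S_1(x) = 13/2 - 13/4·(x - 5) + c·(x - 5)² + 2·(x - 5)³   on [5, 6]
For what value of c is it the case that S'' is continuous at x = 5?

S_0''(x) = 16 - 18·(x - 3), so S_0''(5) = -20. On the right, S_1''(5) = 2c, so c = -10.

-10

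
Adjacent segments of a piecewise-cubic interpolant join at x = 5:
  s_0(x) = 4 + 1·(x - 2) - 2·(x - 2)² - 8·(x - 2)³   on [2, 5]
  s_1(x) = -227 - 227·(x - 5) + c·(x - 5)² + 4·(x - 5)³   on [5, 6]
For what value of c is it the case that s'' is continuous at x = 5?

-74

s_0''(x) = -4 - 48·(x - 2), so s_0''(5) = -148. On the right, s_1''(5) = 2c, so c = -74.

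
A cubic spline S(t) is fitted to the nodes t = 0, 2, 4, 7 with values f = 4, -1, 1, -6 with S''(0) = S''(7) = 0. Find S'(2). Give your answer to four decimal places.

With M_i denoting the second derivative at x_i, h_i = 2, 2, 3, and Δ_i = (y_(i+1) − y_i)/h_i = -5/2, 1, -7/3:
  2·M_0 + 8·M_1 + 2·M_2 = 6(Δ_1 - Δ_0) = 21
  2·M_1 + 10·M_2 + 3·M_3 = 6(Δ_2 - Δ_1) = -20
Natural end conditions: M_0 = M_3 = 0.
Solving the tridiagonal system: M_0 = 0, M_1 = 125/38, M_2 = -101/38, M_3 = 0.
On [2, 4], S'(t) = b_1 + 2c_1·(t - 2) + 3d_1·(t - 2)² with b_1 = Δ_1 - h_1(2M_1 + M_2)/6 = -35/114, c_1 = M_1/2 = 125/76, d_1 = (M_2 - M_1)/(6h_1) = -113/228. So S'(2) = -35/114.

-0.3070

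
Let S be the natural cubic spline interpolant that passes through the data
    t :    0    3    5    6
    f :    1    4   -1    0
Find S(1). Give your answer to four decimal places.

Write M_i for S''(x_i). With h_i = 3, 2, 1 and divided differences Δ_i = 1, -5/2, 1, the continuity of S' gives the tridiagonal system
  3·M_0 + 10·M_1 + 2·M_2 = 6(Δ_1 - Δ_0) = -21
  2·M_1 + 6·M_2 + 1·M_3 = 6(Δ_2 - Δ_1) = 21
Natural end conditions: M_0 = M_3 = 0.
Forward elimination and back-substitution give M_0 = 0, M_1 = -3, M_2 = 9/2, M_3 = 0.
On [0, 3], S(t) = 1 + 5/2·t + 0·t² - 1/6·t³.
With t = 1: S(1) = 10/3.

3.3333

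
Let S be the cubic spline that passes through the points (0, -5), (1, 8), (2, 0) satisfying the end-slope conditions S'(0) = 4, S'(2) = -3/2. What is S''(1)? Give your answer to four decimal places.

-57.5000

With m_i denoting the second derivative at x_i, h_i = 1, 1, and Δ_i = (y_(i+1) − y_i)/h_i = 13, -8:
  1·m_0 + 4·m_1 + 1·m_2 = 6(Δ_1 - Δ_0) = -126
Clamped end conditions give two more equations: 2h_0·m_0 + h_0·m_1 = 6(Δ_0 - S'(0)) = 54 and h_1·m_1 + 2h_1·m_2 = 6(S'(2) - Δ_1) = 39.
Solving: m_0 = 223/4, m_1 = -115/2, m_2 = 193/4.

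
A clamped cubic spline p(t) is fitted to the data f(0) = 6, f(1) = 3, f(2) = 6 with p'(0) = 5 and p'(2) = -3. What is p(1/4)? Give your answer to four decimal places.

With m_i denoting the second derivative at x_i, h_i = 1, 1, and Δ_i = (y_(i+1) − y_i)/h_i = -3, 3:
  1·m_0 + 4·m_1 + 1·m_2 = 6(Δ_1 - Δ_0) = 36
Clamped end conditions give two more equations: 2h_0·m_0 + h_0·m_1 = 6(Δ_0 - p'(0)) = -48 and h_1·m_1 + 2h_1·m_2 = 6(p'(2) - Δ_1) = -36.
Forward elimination and back-substitution give m_0 = -37, m_1 = 26, m_2 = -31.
On [0, 1], p(t) = 6 + 5·t - 37/2·t² + 21/2·t³.
With t = 1/4: p(1/4) = 801/128.

6.2578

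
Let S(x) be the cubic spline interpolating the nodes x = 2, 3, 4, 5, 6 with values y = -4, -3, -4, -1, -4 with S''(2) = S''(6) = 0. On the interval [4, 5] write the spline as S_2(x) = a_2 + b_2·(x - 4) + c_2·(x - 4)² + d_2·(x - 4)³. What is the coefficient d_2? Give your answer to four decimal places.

-3.6429

Write m_i for S''(x_i). With h_i = 1, 1, 1, 1 and divided differences Δ_i = 1, -1, 3, -3, the continuity of S' gives the tridiagonal system
  1·m_0 + 4·m_1 + 1·m_2 = 6(Δ_1 - Δ_0) = -12
  1·m_1 + 4·m_2 + 1·m_3 = 6(Δ_2 - Δ_1) = 24
  1·m_2 + 4·m_3 + 1·m_4 = 6(Δ_3 - Δ_2) = -36
Natural end conditions: m_0 = m_4 = 0.
Solving: m_0 = 0, m_1 = -39/7, m_2 = 72/7, m_3 = -81/7, m_4 = 0.
On [4, 5], with S_2(x) = a_2 + b_2·(x - 4) + c_2·(x - 4)² + d_2·(x - 4)³: c_2 = m_2/2 = 36/7, d_2 = (m_3 - m_2)/(6h_2) = -51/14, b_2 = Δ_2 - h_2(2m_2 + m_3)/6 = 3/2.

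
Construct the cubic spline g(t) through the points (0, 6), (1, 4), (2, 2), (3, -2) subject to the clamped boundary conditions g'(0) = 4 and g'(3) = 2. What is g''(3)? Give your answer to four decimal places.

With σ_i denoting the second derivative at x_i, h_i = 1, 1, 1, and Δ_i = (y_(i+1) − y_i)/h_i = -2, -2, -4:
  1·σ_0 + 4·σ_1 + 1·σ_2 = 6(Δ_1 - Δ_0) = 0
  1·σ_1 + 4·σ_2 + 1·σ_3 = 6(Δ_2 - Δ_1) = -12
Clamped end conditions give two more equations: 2h_0·σ_0 + h_0·σ_1 = 6(Δ_0 - g'(0)) = -36 and h_2·σ_2 + 2h_2·σ_3 = 6(g'(3) - Δ_2) = 36.
Solving the tridiagonal system: σ_0 = -332/15, σ_1 = 124/15, σ_2 = -164/15, σ_3 = 352/15.

23.4667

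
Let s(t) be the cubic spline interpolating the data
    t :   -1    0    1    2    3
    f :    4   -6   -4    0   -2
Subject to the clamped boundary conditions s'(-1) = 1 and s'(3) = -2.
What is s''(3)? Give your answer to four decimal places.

4.8214

Let M_i = s''(x_i). Step sizes h_i = 1, 1, 1, 1; slopes of the chords Δ_i = (y_(i+1) - y_i)/h_i = -10, 2, 4, -2.
  1·M_0 + 4·M_1 + 1·M_2 = 6(Δ_1 - Δ_0) = 72
  1·M_1 + 4·M_2 + 1·M_3 = 6(Δ_2 - Δ_1) = 12
  1·M_2 + 4·M_3 + 1·M_4 = 6(Δ_3 - Δ_2) = -36
Clamped end conditions give two more equations: 2h_0·M_0 + h_0·M_1 = 6(Δ_0 - s'(-1)) = -66 and h_3·M_3 + 2h_3·M_4 = 6(s'(3) - Δ_3) = 0.
Hence M_0 = -1353/28, M_1 = 429/14, M_2 = -9/4, M_3 = -135/14, M_4 = 135/28.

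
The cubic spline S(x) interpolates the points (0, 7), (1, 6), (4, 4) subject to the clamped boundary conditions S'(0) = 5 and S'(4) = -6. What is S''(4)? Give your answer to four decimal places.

-8.3333

Let σ_i = S''(x_i). Step sizes h_i = 1, 3; slopes of the chords Δ_i = (y_(i+1) - y_i)/h_i = -1, -2/3.
  1·σ_0 + 8·σ_1 + 3·σ_2 = 6(Δ_1 - Δ_0) = 2
Clamped end conditions give two more equations: 2h_0·σ_0 + h_0·σ_1 = 6(Δ_0 - S'(0)) = -36 and h_1·σ_1 + 2h_1·σ_2 = 6(S'(4) - Δ_1) = -32.
Solving the tridiagonal system: σ_0 = -21, σ_1 = 6, σ_2 = -25/3.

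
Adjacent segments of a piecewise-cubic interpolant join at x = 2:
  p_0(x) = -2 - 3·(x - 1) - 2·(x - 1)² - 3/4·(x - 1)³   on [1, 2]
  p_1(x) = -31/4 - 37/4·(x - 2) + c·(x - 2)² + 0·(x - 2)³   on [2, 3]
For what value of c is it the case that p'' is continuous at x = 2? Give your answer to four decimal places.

p_0''(x) = -4 - 9/2·(x - 1), so p_0''(2) = -17/2. On the right, p_1''(2) = 2c, so c = -17/4.

-4.2500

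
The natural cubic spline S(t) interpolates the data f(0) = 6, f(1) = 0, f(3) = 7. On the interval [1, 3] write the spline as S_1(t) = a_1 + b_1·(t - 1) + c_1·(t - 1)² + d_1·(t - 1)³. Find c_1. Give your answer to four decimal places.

Let m_i = S''(x_i). Step sizes h_i = 1, 2; slopes of the chords Δ_i = (y_(i+1) - y_i)/h_i = -6, 7/2.
  1·m_0 + 6·m_1 + 2·m_2 = 6(Δ_1 - Δ_0) = 57
Natural end conditions: m_0 = m_2 = 0.
Hence m_0 = 0, m_1 = 19/2, m_2 = 0.
On [1, 3], with S_1(t) = a_1 + b_1·(t - 1) + c_1·(t - 1)² + d_1·(t - 1)³: c_1 = m_1/2 = 19/4, d_1 = (m_2 - m_1)/(6h_1) = -19/24, b_1 = Δ_1 - h_1(2m_1 + m_2)/6 = -17/6.

4.7500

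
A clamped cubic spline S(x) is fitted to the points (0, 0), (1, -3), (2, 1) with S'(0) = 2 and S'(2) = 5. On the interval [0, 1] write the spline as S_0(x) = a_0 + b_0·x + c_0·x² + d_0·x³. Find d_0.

Let m_i = S''(x_i). Step sizes h_i = 1, 1; slopes of the chords Δ_i = (y_(i+1) - y_i)/h_i = -3, 4.
  1·m_0 + 4·m_1 + 1·m_2 = 6(Δ_1 - Δ_0) = 42
Clamped end conditions give two more equations: 2h_0·m_0 + h_0·m_1 = 6(Δ_0 - S'(0)) = -30 and h_1·m_1 + 2h_1·m_2 = 6(S'(2) - Δ_1) = 6.
Solving: m_0 = -24, m_1 = 18, m_2 = -6.
On [0, 1], with S_0(x) = a_0 + b_0·x + c_0·x² + d_0·x³: c_0 = m_0/2 = -12, d_0 = (m_1 - m_0)/(6h_0) = 7, b_0 = Δ_0 - h_0(2m_0 + m_1)/6 = 2.

7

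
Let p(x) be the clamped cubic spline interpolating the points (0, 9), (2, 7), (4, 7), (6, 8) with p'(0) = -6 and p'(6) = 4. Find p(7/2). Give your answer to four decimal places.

Let M_i = p''(x_i). Step sizes h_i = 2, 2, 2; slopes of the chords Δ_i = (y_(i+1) - y_i)/h_i = -1, 0, 1/2.
  2·M_0 + 8·M_1 + 2·M_2 = 6(Δ_1 - Δ_0) = 6
  2·M_1 + 8·M_2 + 2·M_3 = 6(Δ_2 - Δ_1) = 3
Clamped end conditions give two more equations: 2h_0·M_0 + h_0·M_1 = 6(Δ_0 - p'(0)) = 30 and h_2·M_2 + 2h_2·M_3 = 6(p'(6) - Δ_2) = 21.
Solving: M_0 = 241/30, M_1 = -16/15, M_2 = -23/30, M_3 = 169/30.
On [2, 4], p(x) = 7 + 29/30·(x - 2) - 8/15·(x - 2)² + 1/40·(x - 2)³.
With (x - 2) = 3/2: p(7/2) = 2347/320.

7.3344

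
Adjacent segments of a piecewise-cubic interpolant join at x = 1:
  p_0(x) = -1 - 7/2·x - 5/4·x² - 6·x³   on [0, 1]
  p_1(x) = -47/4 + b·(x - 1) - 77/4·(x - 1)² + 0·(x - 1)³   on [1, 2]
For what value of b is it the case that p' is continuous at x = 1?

p_0'(x) = -7/2 - 5/2·x - 18·x², so p_0'(1) = -24. On the right, p_1'(1) = b, so b = -24.

-24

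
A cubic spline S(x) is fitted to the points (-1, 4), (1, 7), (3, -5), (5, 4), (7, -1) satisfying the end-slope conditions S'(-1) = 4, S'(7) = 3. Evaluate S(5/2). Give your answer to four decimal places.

-3.4590

Let m_i = S''(x_i). Step sizes h_i = 2, 2, 2, 2; slopes of the chords Δ_i = (y_(i+1) - y_i)/h_i = 3/2, -6, 9/2, -5/2.
  2·m_0 + 8·m_1 + 2·m_2 = 6(Δ_1 - Δ_0) = -45
  2·m_1 + 8·m_2 + 2·m_3 = 6(Δ_2 - Δ_1) = 63
  2·m_2 + 8·m_3 + 2·m_4 = 6(Δ_3 - Δ_2) = -42
Clamped end conditions give two more equations: 2h_0·m_0 + h_0·m_1 = 6(Δ_0 - S'(-1)) = -15 and h_3·m_3 + 2h_3·m_4 = 6(S'(7) - Δ_3) = 33.
Hence m_0 = 13/16, m_1 = -73/8, m_2 = 211/16, m_3 = -97/8, m_4 = 229/16.
On [1, 3], S(x) = 7 - 69/16·(x - 1) - 73/16·(x - 1)² + 119/64·(x - 1)³.
With (x - 1) = 3/2: S(5/2) = -1771/512.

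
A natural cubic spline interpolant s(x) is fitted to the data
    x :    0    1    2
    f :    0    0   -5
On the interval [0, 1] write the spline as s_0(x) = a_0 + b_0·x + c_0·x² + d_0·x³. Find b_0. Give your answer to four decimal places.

1.2500

Let σ_i = s''(x_i). Step sizes h_i = 1, 1; slopes of the chords Δ_i = (y_(i+1) - y_i)/h_i = 0, -5.
  1·σ_0 + 4·σ_1 + 1·σ_2 = 6(Δ_1 - Δ_0) = -30
Natural end conditions: σ_0 = σ_2 = 0.
Hence σ_0 = 0, σ_1 = -15/2, σ_2 = 0.
On [0, 1], with s_0(x) = a_0 + b_0·x + c_0·x² + d_0·x³: c_0 = σ_0/2 = 0, d_0 = (σ_1 - σ_0)/(6h_0) = -5/4, b_0 = Δ_0 - h_0(2σ_0 + σ_1)/6 = 5/4.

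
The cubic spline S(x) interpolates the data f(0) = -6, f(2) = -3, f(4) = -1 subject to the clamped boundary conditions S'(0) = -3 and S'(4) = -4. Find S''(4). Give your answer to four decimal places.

-7.3750

Put M_i = S'' at the i-th knot. Here h = (2, 2) and Δ = (3/2, 1), so the interior equations h_(i-1)·M_(i-1) + 2(h_(i-1)+h_i)·M_i + h_i·M_(i+1) = 6(Δ_i − Δ_(i-1)) read
  2·M_0 + 8·M_1 + 2·M_2 = 6(Δ_1 - Δ_0) = -3
Clamped end conditions give two more equations: 2h_0·M_0 + h_0·M_1 = 6(Δ_0 - S'(0)) = 27 and h_1·M_1 + 2h_1·M_2 = 6(S'(4) - Δ_1) = -30.
Hence M_0 = 55/8, M_1 = -1/4, M_2 = -59/8.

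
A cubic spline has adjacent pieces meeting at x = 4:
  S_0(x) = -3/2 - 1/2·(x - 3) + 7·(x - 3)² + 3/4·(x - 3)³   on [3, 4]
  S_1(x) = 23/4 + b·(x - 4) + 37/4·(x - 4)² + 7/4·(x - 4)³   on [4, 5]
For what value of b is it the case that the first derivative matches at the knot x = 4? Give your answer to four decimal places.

15.7500

S_0'(x) = -1/2 + 14·(x - 3) + 9/4·(x - 3)², so S_0'(4) = 63/4. On the right, S_1'(4) = b, so b = 63/4.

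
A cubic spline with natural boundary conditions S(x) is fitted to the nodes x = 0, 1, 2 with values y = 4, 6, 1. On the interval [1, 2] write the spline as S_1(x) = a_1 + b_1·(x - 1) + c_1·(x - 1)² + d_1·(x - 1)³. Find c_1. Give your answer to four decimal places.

-5.2500

Write m_i for S''(x_i). With h_i = 1, 1 and divided differences Δ_i = 2, -5, the continuity of S' gives the tridiagonal system
  1·m_0 + 4·m_1 + 1·m_2 = 6(Δ_1 - Δ_0) = -42
Natural end conditions: m_0 = m_2 = 0.
Solving: m_0 = 0, m_1 = -21/2, m_2 = 0.
On [1, 2], with S_1(x) = a_1 + b_1·(x - 1) + c_1·(x - 1)² + d_1·(x - 1)³: c_1 = m_1/2 = -21/4, d_1 = (m_2 - m_1)/(6h_1) = 7/4, b_1 = Δ_1 - h_1(2m_1 + m_2)/6 = -3/2.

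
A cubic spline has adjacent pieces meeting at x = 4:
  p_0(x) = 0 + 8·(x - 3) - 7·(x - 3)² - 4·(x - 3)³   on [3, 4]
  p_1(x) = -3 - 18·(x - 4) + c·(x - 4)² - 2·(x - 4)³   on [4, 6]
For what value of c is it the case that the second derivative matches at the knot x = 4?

p_0''(x) = -14 - 24·(x - 3), so p_0''(4) = -38. On the right, p_1''(4) = 2c, so c = -19.

-19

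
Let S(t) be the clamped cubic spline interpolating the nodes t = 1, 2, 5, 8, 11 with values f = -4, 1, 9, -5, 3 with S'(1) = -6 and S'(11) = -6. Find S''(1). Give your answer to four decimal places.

35.2241

Put M_i = S'' at the i-th knot. Here h = (1, 3, 3, 3) and Δ = (5, 8/3, -14/3, 8/3), so the interior equations h_(i-1)·M_(i-1) + 2(h_(i-1)+h_i)·M_i + h_i·M_(i+1) = 6(Δ_i − Δ_(i-1)) read
  1·M_0 + 8·M_1 + 3·M_2 = 6(Δ_1 - Δ_0) = -14
  3·M_1 + 12·M_2 + 3·M_3 = 6(Δ_2 - Δ_1) = -44
  3·M_2 + 12·M_3 + 3·M_4 = 6(Δ_3 - Δ_2) = 44
Clamped end conditions give two more equations: 2h_0·M_0 + h_0·M_1 = 6(Δ_0 - S'(1)) = 66 and h_3·M_3 + 2h_3·M_4 = 6(S'(11) - Δ_3) = -52.
Hence M_0 = 2043/58, M_1 = -129/29, M_2 = -791/174, M_3 = 231/29, M_4 = -2201/174.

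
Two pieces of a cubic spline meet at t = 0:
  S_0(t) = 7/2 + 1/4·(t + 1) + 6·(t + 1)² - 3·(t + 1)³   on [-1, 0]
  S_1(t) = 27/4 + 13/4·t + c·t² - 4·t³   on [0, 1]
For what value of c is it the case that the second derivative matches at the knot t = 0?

S_0''(t) = 12 - 18·(t + 1), so S_0''(0) = -6. On the right, S_1''(0) = 2c, so c = -3.

-3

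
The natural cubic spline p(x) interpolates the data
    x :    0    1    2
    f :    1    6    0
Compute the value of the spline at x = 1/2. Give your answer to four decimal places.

Let M_i = p''(x_i). Step sizes h_i = 1, 1; slopes of the chords Δ_i = (y_(i+1) - y_i)/h_i = 5, -6.
  1·M_0 + 4·M_1 + 1·M_2 = 6(Δ_1 - Δ_0) = -66
Natural end conditions: M_0 = M_2 = 0.
Forward elimination and back-substitution give M_0 = 0, M_1 = -33/2, M_2 = 0.
On [0, 1], p(x) = 1 + 31/4·x + 0·x² - 11/4·x³.
With x = 1/2: p(1/2) = 145/32.

4.5313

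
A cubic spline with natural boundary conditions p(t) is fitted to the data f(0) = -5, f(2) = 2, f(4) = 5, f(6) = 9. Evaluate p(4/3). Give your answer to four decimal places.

0.0864

With M_i denoting the second derivative at x_i, h_i = 2, 2, 2, and Δ_i = (y_(i+1) − y_i)/h_i = 7/2, 3/2, 2:
  2·M_0 + 8·M_1 + 2·M_2 = 6(Δ_1 - Δ_0) = -12
  2·M_1 + 8·M_2 + 2·M_3 = 6(Δ_2 - Δ_1) = 3
Natural end conditions: M_0 = M_3 = 0.
Solving the tridiagonal system: M_0 = 0, M_1 = -17/10, M_2 = 4/5, M_3 = 0.
On [0, 2], p(t) = -5 + 61/15·t + 0·t² - 17/120·t³.
With t = 4/3: p(4/3) = 7/81.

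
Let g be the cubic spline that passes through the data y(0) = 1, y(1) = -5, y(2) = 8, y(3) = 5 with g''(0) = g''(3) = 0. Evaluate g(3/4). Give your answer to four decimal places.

Write M_i for g''(x_i). With h_i = 1, 1, 1 and divided differences Δ_i = -6, 13, -3, the continuity of g' gives the tridiagonal system
  1·M_0 + 4·M_1 + 1·M_2 = 6(Δ_1 - Δ_0) = 114
  1·M_1 + 4·M_2 + 1·M_3 = 6(Δ_2 - Δ_1) = -96
Natural end conditions: M_0 = M_3 = 0.
Forward elimination and back-substitution give M_0 = 0, M_1 = 184/5, M_2 = -166/5, M_3 = 0.
On [0, 1], g(x) = 1 - 182/15·x + 0·x² + 92/15·x³.
With x = 3/4: g(3/4) = -441/80.

-5.5125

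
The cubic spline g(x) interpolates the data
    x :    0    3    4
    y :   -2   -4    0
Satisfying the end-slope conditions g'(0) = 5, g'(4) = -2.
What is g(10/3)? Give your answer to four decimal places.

Put M_i = g'' at the i-th knot. Here h = (3, 1) and Δ = (-2/3, 4), so the interior equations h_(i-1)·M_(i-1) + 2(h_(i-1)+h_i)·M_i + h_i·M_(i+1) = 6(Δ_i − Δ_(i-1)) read
  3·M_0 + 8·M_1 + 1·M_2 = 6(Δ_1 - Δ_0) = 28
Clamped end conditions give two more equations: 2h_0·M_0 + h_0·M_1 = 6(Δ_0 - g'(0)) = -34 and h_1·M_1 + 2h_1·M_2 = 6(g'(4) - Δ_1) = -36.
Solving the tridiagonal system: M_0 = -131/12, M_1 = 21/2, M_2 = -93/4.
On [3, 4], g(x) = -4 + 35/8·(x - 3) + 21/4·(x - 3)² - 45/8·(x - 3)³.
With (x - 3) = 1/3: g(10/3) = -13/6.

-2.1667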